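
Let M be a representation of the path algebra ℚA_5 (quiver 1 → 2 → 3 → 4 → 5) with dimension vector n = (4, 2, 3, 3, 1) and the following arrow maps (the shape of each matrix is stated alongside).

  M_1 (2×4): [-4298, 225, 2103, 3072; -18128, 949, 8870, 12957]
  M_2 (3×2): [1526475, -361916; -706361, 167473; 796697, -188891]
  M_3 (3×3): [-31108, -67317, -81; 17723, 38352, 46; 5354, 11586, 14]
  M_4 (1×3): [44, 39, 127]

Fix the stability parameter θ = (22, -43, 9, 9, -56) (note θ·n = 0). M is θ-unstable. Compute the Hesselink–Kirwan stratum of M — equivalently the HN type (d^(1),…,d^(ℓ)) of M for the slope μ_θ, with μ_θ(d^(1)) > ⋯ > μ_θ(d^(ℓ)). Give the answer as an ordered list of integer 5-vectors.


Interval decomposition of M: I[1,1]^2, I[1,4], I[1,5], I[3,3], I[4,4].
HN type (ℓ=4): μ^(1)=22; μ^(2)=9; μ^(3)=-21/2; μ^(4)=-59/5

((2, 0, 0, 0, 0); (0, 0, 2, 2, 0); (1, 1, 0, 0, 0); (1, 1, 1, 1, 1))


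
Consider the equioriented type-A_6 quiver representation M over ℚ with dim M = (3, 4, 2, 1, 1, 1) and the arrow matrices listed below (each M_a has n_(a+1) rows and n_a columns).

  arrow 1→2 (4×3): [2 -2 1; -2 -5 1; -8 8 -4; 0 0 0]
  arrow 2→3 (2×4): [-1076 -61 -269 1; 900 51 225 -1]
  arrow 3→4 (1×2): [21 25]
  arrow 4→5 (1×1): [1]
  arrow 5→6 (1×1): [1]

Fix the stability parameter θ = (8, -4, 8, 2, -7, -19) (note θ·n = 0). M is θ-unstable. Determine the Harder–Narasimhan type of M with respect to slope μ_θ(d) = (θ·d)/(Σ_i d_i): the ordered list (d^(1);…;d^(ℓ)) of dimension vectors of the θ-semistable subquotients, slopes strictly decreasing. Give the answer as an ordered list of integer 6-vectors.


Barcode: M ≅ I[1,1], I[1,2], I[1,6], I[2,2], I[2,3]. HN layers by μ_θ (4 steps, strictly decreasing):
  μ^(1)=8; μ^(2)=2; μ^(3)=-2; μ^(4)=-4

((1, 0, 1, 0, 0, 0); (1, 1, 0, 0, 0, 0); (1, 1, 1, 1, 1, 1); (0, 2, 0, 0, 0, 0))


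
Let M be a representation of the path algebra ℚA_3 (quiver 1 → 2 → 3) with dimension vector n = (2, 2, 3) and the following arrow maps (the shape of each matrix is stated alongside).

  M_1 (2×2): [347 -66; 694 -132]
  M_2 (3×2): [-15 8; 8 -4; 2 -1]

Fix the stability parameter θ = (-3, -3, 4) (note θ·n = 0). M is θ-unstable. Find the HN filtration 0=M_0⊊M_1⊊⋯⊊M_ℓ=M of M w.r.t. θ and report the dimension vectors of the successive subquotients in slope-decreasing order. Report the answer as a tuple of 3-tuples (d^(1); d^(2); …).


Interval decomposition of M: I[1,1], I[1,3], I[2,3], I[3,3].
HN type (ℓ=2): μ^(1)=4; μ^(2)=-3

((0, 0, 3); (2, 2, 0))


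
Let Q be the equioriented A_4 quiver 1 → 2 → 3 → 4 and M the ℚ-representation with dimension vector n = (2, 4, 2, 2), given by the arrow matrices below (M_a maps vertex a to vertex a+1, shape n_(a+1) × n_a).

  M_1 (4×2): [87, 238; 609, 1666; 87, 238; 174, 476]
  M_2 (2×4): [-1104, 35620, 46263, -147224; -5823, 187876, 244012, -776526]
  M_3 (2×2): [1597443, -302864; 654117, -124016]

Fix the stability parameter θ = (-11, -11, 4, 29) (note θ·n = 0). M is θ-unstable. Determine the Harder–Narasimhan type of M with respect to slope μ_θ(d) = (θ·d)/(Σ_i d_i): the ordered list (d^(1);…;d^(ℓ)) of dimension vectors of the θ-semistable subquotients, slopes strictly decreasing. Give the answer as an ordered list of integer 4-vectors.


Interval decomposition of M: I[1,1], I[1,4], I[2,2]^2, I[2,3], I[4,4].
HN type (ℓ=3): μ^(1)=29; μ^(2)=4; μ^(3)=-11

((0, 0, 0, 2); (0, 0, 2, 0); (2, 4, 0, 0))


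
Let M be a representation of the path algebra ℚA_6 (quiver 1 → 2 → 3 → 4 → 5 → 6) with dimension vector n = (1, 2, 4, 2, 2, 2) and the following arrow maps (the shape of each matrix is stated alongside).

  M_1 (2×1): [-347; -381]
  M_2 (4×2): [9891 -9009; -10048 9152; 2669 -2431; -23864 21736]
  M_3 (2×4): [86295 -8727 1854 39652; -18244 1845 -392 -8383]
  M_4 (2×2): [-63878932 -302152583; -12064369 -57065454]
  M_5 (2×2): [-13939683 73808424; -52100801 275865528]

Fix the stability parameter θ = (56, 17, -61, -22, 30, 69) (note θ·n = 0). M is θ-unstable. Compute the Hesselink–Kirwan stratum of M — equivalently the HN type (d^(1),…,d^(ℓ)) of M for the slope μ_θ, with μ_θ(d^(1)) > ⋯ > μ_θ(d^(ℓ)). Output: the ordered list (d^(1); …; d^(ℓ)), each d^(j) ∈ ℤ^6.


Via rank(M_{q-1}∘⋯∘M_p): M ≅ I[1,5], I[2,2], I[3,3]^2, I[3,6], I[6,6].
μ_θ-semistable layers: μ^(1)=69; μ^(2)=30; μ^(3)=17; μ^(4)=-5/2; μ^(5)=-22; μ^(6)=-61

((0, 0, 0, 0, 0, 2); (0, 0, 0, 0, 2, 0); (0, 1, 0, 0, 0, 0); (1, 1, 1, 1, 0, 0); (0, 0, 0, 1, 0, 0); (0, 0, 3, 0, 0, 0))


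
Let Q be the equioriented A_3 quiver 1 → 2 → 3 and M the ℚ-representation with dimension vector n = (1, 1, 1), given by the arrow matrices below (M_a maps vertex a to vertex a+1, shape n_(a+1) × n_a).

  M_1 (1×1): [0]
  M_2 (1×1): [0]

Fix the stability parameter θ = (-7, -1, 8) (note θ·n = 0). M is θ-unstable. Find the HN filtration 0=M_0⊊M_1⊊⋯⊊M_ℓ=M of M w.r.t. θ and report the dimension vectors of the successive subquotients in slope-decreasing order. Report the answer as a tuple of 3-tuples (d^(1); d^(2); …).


Interval decomposition of M: I[1,1], I[2,2], I[3,3].
HN type (ℓ=3): μ^(1)=8; μ^(2)=-1; μ^(3)=-7

((0, 0, 1); (0, 1, 0); (1, 0, 0))


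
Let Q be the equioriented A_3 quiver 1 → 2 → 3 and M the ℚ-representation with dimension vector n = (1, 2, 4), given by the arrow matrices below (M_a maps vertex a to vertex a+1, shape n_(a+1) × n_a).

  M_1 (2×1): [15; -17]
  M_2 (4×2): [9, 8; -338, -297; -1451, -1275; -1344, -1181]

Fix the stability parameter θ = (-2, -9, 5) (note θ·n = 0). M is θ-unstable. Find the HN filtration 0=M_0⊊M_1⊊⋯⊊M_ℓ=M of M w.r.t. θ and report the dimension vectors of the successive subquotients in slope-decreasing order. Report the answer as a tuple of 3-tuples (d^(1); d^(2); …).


Via rank(M_{q-1}∘⋯∘M_p): M ≅ I[1,3], I[2,3], I[3,3]^2.
μ_θ-semistable layers: μ^(1)=5; μ^(2)=-11/2; μ^(3)=-9

((0, 0, 4); (1, 1, 0); (0, 1, 0))


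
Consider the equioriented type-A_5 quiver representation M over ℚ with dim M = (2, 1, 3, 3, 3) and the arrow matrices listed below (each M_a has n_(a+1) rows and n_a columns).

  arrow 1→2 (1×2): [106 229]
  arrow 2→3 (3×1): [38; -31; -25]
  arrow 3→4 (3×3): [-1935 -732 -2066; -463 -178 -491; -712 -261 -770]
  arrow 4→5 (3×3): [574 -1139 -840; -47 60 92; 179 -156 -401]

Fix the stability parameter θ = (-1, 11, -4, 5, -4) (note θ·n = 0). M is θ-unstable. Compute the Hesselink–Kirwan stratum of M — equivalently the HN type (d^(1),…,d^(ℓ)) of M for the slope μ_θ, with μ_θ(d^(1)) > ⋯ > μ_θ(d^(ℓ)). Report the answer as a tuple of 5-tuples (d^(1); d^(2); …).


Via rank(M_{q-1}∘⋯∘M_p): M ≅ I[1,1], I[1,5], I[3,5]^2.
μ_θ-semistable layers: μ^(1)=2; μ^(2)=1/2; μ^(3)=-1; μ^(4)=-4

((0, 1, 1, 1, 1); (0, 0, 0, 2, 2); (2, 0, 0, 0, 0); (0, 0, 2, 0, 0))


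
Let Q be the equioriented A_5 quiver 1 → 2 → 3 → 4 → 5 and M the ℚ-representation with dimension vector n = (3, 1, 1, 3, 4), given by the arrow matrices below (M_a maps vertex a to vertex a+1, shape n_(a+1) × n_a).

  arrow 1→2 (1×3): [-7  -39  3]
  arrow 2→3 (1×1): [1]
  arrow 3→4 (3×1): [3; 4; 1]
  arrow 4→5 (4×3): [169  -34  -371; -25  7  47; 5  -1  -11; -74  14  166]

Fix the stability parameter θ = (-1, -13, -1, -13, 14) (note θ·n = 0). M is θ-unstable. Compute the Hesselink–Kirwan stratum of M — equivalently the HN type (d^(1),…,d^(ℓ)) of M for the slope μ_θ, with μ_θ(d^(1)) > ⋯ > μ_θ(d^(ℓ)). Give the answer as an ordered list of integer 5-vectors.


Barcode: M ≅ I[1,1]^2, I[1,4], I[4,5]^2, I[5,5]^2. HN layers by μ_θ (4 steps, strictly decreasing):
  μ^(1)=14; μ^(2)=-1; μ^(3)=-7; μ^(4)=-13

((0, 0, 0, 0, 4); (2, 0, 0, 0, 0); (1, 1, 1, 1, 0); (0, 0, 0, 2, 0))


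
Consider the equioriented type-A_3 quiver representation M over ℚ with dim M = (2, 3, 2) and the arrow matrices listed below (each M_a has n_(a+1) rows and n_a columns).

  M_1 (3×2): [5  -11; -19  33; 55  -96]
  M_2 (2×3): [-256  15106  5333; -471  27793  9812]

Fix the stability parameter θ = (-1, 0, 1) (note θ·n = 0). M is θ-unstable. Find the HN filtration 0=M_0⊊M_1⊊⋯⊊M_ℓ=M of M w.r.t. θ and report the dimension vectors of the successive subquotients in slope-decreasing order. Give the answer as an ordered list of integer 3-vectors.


Via rank(M_{q-1}∘⋯∘M_p): M ≅ I[1,3]^2, I[2,2].
μ_θ-semistable layers: μ^(1)=1; μ^(2)=0; μ^(3)=-1

((0, 0, 2); (0, 3, 0); (2, 0, 0))


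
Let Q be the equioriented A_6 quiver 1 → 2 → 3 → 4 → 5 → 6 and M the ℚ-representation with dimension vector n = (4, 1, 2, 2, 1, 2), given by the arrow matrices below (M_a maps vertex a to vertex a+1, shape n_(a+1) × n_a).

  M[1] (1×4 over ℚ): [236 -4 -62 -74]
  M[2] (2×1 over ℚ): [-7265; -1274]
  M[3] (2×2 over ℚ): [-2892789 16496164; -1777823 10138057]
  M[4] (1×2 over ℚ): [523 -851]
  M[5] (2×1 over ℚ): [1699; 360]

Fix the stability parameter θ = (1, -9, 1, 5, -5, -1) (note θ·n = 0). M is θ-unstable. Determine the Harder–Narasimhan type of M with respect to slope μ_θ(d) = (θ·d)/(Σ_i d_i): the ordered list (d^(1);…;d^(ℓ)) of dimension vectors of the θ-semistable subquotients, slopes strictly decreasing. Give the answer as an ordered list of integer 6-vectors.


Interval decomposition of M: I[1,1]^3, I[1,4], I[3,6], I[6,6].
HN type (ℓ=5): μ^(1)=5; μ^(2)=1; μ^(3)=0; μ^(4)=-1; μ^(5)=-4

((0, 0, 0, 1, 0, 0); (3, 0, 1, 0, 0, 0); (0, 0, 1, 1, 1, 1); (0, 0, 0, 0, 0, 1); (1, 1, 0, 0, 0, 0))


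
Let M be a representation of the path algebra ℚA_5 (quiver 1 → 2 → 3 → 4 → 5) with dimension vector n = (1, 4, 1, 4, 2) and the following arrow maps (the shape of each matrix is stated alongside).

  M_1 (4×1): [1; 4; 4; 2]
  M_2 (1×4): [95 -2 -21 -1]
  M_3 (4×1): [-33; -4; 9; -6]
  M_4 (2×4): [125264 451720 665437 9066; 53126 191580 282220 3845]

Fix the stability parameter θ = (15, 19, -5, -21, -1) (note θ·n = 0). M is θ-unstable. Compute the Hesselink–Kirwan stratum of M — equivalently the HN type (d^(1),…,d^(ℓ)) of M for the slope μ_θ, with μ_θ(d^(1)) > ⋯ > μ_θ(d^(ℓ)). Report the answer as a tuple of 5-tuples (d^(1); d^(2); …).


Barcode: M ≅ I[1,5], I[2,2]^3, I[4,4]^2, I[4,5]. HN layers by μ_θ (4 steps, strictly decreasing):
  μ^(1)=19; μ^(2)=7/5; μ^(3)=-1; μ^(4)=-21

((0, 3, 0, 0, 0); (1, 1, 1, 1, 1); (0, 0, 0, 0, 1); (0, 0, 0, 3, 0))


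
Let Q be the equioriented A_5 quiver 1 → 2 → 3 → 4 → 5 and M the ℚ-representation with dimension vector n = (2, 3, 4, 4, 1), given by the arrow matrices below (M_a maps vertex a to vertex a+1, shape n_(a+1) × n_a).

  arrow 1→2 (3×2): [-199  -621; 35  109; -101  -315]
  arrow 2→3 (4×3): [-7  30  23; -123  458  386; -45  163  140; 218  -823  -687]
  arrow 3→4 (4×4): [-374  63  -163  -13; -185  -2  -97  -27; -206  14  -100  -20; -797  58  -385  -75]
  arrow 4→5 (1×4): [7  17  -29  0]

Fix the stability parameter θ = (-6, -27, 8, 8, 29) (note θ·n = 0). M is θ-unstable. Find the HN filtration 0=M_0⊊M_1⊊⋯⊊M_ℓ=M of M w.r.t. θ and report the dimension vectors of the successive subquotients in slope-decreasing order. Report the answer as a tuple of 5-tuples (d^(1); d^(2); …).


Interval decomposition of M: I[1,3], I[1,5], I[2,3], I[3,4], I[4,4]^2.
HN type (ℓ=4): μ^(1)=29; μ^(2)=8; μ^(3)=-33/2; μ^(4)=-27

((0, 0, 0, 0, 1); (0, 0, 4, 4, 0); (2, 2, 0, 0, 0); (0, 1, 0, 0, 0))


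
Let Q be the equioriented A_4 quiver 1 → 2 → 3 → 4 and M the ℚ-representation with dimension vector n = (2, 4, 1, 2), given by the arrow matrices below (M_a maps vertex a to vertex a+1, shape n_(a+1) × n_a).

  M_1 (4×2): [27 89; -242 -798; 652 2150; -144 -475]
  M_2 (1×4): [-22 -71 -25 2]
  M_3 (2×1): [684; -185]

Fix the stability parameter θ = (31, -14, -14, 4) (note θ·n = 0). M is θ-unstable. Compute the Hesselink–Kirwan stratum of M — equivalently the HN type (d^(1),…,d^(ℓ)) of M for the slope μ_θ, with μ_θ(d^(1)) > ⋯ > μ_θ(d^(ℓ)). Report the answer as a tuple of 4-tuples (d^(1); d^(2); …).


Interval decomposition of M: I[1,2]^2, I[2,2], I[2,4], I[4,4].
HN type (ℓ=3): μ^(1)=17/2; μ^(2)=4; μ^(3)=-14

((2, 2, 0, 0); (0, 0, 0, 2); (0, 2, 1, 0))


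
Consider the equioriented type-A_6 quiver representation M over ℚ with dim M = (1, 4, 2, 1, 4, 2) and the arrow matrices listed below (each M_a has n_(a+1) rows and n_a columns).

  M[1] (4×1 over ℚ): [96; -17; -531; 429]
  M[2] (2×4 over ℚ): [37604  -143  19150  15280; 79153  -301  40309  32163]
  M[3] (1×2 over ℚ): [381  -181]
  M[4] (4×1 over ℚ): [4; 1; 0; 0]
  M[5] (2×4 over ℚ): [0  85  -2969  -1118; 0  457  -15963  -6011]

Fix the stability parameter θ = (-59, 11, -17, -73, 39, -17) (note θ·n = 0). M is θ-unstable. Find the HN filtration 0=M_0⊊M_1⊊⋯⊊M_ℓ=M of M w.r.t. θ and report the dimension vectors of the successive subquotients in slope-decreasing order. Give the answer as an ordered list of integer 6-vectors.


Interval decomposition of M: I[1,6], I[2,2]^2, I[2,3], I[5,5]^2, I[5,6].
HN type (ℓ=5): μ^(1)=39; μ^(2)=11; μ^(3)=-3; μ^(4)=-79/3; μ^(5)=-59

((0, 0, 0, 0, 2, 0); (0, 2, 0, 0, 2, 2); (0, 1, 1, 0, 0, 0); (0, 1, 1, 1, 0, 0); (1, 0, 0, 0, 0, 0))


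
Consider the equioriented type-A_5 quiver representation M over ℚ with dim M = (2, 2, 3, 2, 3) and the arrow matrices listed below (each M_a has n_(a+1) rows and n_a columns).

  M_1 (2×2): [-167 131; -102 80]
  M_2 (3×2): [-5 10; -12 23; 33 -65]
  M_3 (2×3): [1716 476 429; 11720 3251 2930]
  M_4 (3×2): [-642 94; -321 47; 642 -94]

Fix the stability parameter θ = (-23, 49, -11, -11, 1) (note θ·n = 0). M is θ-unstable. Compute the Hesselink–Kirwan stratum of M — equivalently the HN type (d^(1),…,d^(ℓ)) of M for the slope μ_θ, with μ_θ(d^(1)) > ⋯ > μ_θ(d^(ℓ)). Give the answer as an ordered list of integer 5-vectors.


Barcode: M ≅ I[1,4], I[1,5], I[3,3], I[5,5]^2. HN layers by μ_θ (5 steps, strictly decreasing):
  μ^(1)=9; μ^(2)=7; μ^(3)=1; μ^(4)=-11; μ^(5)=-23

((0, 1, 1, 1, 0); (0, 1, 1, 1, 1); (0, 0, 0, 0, 2); (0, 0, 1, 0, 0); (2, 0, 0, 0, 0))


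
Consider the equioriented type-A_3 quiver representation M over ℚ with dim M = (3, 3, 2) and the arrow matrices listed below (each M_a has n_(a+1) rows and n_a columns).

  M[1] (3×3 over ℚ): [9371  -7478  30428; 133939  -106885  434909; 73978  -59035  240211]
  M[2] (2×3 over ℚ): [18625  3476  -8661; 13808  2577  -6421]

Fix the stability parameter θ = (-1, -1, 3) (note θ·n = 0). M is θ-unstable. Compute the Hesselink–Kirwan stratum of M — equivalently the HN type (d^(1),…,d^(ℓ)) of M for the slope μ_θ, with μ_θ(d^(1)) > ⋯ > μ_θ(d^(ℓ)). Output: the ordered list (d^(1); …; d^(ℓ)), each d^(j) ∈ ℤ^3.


Interval decomposition of M: I[1,2], I[1,3]^2.
HN type (ℓ=2): μ^(1)=3; μ^(2)=-1

((0, 0, 2); (3, 3, 0))


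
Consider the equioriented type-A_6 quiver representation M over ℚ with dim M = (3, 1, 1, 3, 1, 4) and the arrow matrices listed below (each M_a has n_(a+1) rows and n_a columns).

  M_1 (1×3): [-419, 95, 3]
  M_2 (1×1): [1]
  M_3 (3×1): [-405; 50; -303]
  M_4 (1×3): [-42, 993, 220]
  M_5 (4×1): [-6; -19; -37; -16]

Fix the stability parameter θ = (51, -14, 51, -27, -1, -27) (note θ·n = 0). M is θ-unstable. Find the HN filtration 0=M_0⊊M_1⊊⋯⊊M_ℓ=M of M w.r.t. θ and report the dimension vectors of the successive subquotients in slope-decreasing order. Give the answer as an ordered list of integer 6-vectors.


Interval decomposition of M: I[1,1]^2, I[1,4], I[4,4], I[4,6], I[6,6]^3.
HN type (ℓ=4): μ^(1)=51; μ^(2)=61/4; μ^(3)=-14; μ^(4)=-27

((2, 0, 0, 0, 0, 0); (1, 1, 1, 1, 0, 0); (0, 0, 0, 0, 1, 1); (0, 0, 0, 2, 0, 3))


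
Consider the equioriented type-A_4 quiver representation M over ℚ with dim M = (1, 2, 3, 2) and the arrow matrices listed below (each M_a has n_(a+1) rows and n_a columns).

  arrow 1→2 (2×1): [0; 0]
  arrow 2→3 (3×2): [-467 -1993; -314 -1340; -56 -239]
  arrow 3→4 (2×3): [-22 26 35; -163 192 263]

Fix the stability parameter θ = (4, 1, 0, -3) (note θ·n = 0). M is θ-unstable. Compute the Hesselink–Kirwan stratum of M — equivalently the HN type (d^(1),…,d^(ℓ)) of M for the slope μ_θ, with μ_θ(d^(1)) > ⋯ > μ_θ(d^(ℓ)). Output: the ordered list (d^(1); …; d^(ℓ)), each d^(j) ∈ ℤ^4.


Barcode: M ≅ I[1,1], I[2,4]^2, I[3,3]. HN layers by μ_θ (3 steps, strictly decreasing):
  μ^(1)=4; μ^(2)=0; μ^(3)=-2/3

((1, 0, 0, 0); (0, 0, 1, 0); (0, 2, 2, 2))


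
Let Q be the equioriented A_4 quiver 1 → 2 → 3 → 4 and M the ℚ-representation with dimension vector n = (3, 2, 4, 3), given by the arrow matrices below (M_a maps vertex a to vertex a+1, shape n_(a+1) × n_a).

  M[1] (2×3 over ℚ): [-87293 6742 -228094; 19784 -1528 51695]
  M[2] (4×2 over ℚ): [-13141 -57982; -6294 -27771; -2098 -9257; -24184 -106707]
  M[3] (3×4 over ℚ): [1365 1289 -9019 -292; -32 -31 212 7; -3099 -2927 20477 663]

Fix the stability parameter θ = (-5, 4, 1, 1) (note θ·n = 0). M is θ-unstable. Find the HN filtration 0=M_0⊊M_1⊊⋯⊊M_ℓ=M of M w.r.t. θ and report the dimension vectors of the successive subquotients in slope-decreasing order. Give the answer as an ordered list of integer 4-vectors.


Interval decomposition of M: I[1,1], I[1,4]^2, I[3,3], I[3,4].
HN type (ℓ=3): μ^(1)=2; μ^(2)=1; μ^(3)=-5

((0, 2, 2, 2); (0, 0, 2, 1); (3, 0, 0, 0))


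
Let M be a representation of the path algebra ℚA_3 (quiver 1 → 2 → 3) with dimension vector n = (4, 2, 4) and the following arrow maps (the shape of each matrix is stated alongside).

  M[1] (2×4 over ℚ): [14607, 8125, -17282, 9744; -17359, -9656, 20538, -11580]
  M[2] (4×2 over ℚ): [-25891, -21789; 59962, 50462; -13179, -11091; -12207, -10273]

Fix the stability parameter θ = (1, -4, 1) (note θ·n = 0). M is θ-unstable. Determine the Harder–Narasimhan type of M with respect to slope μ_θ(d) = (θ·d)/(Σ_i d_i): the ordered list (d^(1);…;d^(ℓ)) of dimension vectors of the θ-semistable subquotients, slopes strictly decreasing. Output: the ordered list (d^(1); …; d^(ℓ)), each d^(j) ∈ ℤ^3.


Via rank(M_{q-1}∘⋯∘M_p): M ≅ I[1,1]^2, I[1,3]^2, I[3,3]^2.
μ_θ-semistable layers: μ^(1)=1; μ^(2)=-3/2

((2, 0, 4); (2, 2, 0))


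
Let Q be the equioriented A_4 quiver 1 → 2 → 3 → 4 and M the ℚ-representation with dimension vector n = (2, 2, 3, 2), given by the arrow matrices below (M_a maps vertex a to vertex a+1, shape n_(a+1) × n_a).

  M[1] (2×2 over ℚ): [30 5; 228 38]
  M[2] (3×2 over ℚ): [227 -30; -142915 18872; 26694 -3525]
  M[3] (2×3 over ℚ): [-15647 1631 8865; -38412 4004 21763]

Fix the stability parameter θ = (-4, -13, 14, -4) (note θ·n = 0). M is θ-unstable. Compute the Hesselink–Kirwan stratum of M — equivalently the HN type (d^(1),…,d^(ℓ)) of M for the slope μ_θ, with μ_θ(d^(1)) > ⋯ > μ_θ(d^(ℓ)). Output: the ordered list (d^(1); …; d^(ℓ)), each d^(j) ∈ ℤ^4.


Interval decomposition of M: I[1,1], I[1,4], I[2,4], I[3,3].
HN type (ℓ=5): μ^(1)=14; μ^(2)=5; μ^(3)=-4; μ^(4)=-17/2; μ^(5)=-13

((0, 0, 1, 0); (0, 0, 2, 2); (1, 0, 0, 0); (1, 1, 0, 0); (0, 1, 0, 0))


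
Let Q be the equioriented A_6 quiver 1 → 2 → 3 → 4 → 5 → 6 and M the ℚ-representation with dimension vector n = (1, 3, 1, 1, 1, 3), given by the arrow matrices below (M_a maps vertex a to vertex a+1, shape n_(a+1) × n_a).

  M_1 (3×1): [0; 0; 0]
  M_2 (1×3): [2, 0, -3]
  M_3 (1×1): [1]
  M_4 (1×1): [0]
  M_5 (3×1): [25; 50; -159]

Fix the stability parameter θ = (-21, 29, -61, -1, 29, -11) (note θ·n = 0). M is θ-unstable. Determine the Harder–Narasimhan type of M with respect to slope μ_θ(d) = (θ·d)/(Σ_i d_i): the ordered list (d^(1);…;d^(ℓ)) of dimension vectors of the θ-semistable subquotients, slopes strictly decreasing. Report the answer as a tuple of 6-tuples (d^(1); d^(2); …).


Interval decomposition of M: I[1,1], I[2,2]^2, I[2,4], I[5,6], I[6,6]^2.
HN type (ℓ=6): μ^(1)=29; μ^(2)=9; μ^(3)=-1; μ^(4)=-11; μ^(5)=-16; μ^(6)=-21

((0, 2, 0, 0, 0, 0); (0, 0, 0, 0, 1, 1); (0, 0, 0, 1, 0, 0); (0, 0, 0, 0, 0, 2); (0, 1, 1, 0, 0, 0); (1, 0, 0, 0, 0, 0))


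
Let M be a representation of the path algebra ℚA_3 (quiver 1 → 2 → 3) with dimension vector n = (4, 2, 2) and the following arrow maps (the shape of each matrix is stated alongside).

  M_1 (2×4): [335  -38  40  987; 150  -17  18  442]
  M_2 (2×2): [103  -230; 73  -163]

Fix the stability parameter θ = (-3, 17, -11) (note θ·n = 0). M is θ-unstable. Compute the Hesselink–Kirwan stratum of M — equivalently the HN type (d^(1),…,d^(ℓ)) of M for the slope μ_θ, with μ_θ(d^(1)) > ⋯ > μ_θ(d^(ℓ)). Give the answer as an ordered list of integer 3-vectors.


Barcode: M ≅ I[1,1]^2, I[1,3]^2. HN layers by μ_θ (2 steps, strictly decreasing):
  μ^(1)=3; μ^(2)=-3

((0, 2, 2); (4, 0, 0))


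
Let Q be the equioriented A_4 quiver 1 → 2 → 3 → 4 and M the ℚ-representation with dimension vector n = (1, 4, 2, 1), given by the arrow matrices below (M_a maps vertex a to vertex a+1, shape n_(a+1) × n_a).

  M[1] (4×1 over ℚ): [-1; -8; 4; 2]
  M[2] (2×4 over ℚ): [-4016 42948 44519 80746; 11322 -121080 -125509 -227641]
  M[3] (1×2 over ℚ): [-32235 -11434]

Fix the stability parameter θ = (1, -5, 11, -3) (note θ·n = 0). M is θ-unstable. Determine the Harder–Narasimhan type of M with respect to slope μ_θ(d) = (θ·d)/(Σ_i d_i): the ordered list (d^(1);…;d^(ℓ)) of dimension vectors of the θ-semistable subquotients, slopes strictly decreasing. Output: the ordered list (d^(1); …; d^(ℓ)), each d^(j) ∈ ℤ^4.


Interval decomposition of M: I[1,2], I[2,2], I[2,3], I[2,4].
HN type (ℓ=4): μ^(1)=11; μ^(2)=4; μ^(3)=-2; μ^(4)=-5

((0, 0, 1, 0); (0, 0, 1, 1); (1, 1, 0, 0); (0, 3, 0, 0))


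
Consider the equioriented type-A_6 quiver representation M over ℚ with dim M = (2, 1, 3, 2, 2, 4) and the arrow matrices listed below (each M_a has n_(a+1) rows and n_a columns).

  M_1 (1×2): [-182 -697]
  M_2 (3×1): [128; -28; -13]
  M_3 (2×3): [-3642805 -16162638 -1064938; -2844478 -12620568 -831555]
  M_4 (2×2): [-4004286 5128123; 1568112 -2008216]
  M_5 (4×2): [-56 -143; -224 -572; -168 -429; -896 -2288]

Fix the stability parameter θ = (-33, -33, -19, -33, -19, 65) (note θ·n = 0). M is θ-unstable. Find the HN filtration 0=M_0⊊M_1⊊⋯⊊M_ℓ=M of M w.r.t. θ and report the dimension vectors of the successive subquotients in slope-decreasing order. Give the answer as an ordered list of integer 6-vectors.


Barcode: M ≅ I[1,1], I[1,5], I[3,3], I[3,4], I[5,6], I[6,6]^3. HN layers by μ_θ (4 steps, strictly decreasing):
  μ^(1)=65; μ^(2)=-19; μ^(3)=-26; μ^(4)=-33

((0, 0, 0, 0, 0, 4); (0, 0, 1, 0, 2, 0); (0, 0, 2, 2, 0, 0); (2, 1, 0, 0, 0, 0))


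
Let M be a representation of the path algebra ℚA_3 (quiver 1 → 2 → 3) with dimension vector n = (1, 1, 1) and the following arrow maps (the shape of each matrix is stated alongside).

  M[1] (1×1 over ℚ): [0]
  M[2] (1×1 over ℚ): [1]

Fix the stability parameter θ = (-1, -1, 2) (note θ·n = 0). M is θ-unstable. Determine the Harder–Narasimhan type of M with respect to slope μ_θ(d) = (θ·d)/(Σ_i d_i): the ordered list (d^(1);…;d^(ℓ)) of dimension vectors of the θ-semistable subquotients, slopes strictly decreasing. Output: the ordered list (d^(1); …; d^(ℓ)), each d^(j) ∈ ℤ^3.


Barcode: M ≅ I[1,1], I[2,3]. HN layers by μ_θ (2 steps, strictly decreasing):
  μ^(1)=2; μ^(2)=-1

((0, 0, 1); (1, 1, 0))


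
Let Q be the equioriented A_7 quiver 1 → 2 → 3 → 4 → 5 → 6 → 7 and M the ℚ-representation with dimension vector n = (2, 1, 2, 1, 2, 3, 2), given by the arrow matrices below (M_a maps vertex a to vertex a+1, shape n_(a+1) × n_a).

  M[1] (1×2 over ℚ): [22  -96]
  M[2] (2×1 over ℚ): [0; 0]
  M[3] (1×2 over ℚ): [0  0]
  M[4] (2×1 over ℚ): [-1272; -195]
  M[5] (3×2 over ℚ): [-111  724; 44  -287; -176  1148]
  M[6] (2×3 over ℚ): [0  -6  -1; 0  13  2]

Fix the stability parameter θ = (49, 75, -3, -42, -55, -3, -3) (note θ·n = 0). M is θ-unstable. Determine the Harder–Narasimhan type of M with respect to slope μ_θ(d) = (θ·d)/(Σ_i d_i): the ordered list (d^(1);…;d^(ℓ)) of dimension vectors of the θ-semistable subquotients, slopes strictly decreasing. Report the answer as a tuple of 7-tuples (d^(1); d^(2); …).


Via rank(M_{q-1}∘⋯∘M_p): M ≅ I[1,1], I[1,2], I[3,3]^2, I[4,7], I[5,6], I[6,7].
μ_θ-semistable layers: μ^(1)=75; μ^(2)=49; μ^(3)=-3; μ^(4)=-97/2; μ^(5)=-55

((0, 1, 0, 0, 0, 0, 0); (2, 0, 0, 0, 0, 0, 0); (0, 0, 2, 0, 0, 3, 2); (0, 0, 0, 1, 1, 0, 0); (0, 0, 0, 0, 1, 0, 0))


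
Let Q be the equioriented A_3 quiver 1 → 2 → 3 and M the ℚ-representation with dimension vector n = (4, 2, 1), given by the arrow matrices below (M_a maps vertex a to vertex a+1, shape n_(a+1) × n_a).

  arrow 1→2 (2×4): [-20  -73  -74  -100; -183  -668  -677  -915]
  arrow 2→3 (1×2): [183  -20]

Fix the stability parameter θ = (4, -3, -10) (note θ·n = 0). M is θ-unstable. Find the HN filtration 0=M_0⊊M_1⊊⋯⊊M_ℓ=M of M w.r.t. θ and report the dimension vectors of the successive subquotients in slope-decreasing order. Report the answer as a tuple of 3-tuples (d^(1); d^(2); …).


Barcode: M ≅ I[1,1]^2, I[1,2], I[1,3]. HN layers by μ_θ (3 steps, strictly decreasing):
  μ^(1)=4; μ^(2)=1/2; μ^(3)=-3

((2, 0, 0); (1, 1, 0); (1, 1, 1))


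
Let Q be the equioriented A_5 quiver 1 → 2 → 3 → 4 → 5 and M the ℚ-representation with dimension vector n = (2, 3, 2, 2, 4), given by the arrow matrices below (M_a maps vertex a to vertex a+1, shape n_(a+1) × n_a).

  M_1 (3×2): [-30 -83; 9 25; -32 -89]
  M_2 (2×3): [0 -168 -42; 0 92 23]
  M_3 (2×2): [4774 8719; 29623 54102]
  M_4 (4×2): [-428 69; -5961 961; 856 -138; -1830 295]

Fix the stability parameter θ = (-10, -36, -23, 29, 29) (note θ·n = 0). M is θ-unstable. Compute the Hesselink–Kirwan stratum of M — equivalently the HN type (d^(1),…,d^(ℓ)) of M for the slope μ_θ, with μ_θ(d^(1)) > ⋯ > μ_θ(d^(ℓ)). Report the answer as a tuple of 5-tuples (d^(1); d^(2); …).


Via rank(M_{q-1}∘⋯∘M_p): M ≅ I[1,2], I[1,5], I[2,2], I[3,5], I[5,5]^2.
μ_θ-semistable layers: μ^(1)=29; μ^(2)=-23; μ^(3)=-36

((0, 0, 0, 2, 4); (2, 2, 2, 0, 0); (0, 1, 0, 0, 0))


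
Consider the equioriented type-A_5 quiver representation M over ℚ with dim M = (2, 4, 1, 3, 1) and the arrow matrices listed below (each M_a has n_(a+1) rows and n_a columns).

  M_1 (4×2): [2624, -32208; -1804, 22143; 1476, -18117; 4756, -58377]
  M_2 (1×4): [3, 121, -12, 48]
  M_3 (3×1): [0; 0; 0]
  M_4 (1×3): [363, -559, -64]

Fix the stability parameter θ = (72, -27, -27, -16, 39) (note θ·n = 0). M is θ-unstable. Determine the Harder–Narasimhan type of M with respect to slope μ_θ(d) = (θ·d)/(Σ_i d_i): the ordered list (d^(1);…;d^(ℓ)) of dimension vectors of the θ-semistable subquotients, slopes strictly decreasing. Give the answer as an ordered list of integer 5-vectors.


Interval decomposition of M: I[1,1], I[1,3], I[2,2]^3, I[4,4]^2, I[4,5].
HN type (ℓ=5): μ^(1)=72; μ^(2)=39; μ^(3)=6; μ^(4)=-16; μ^(5)=-27

((1, 0, 0, 0, 0); (0, 0, 0, 0, 1); (1, 1, 1, 0, 0); (0, 0, 0, 3, 0); (0, 3, 0, 0, 0))


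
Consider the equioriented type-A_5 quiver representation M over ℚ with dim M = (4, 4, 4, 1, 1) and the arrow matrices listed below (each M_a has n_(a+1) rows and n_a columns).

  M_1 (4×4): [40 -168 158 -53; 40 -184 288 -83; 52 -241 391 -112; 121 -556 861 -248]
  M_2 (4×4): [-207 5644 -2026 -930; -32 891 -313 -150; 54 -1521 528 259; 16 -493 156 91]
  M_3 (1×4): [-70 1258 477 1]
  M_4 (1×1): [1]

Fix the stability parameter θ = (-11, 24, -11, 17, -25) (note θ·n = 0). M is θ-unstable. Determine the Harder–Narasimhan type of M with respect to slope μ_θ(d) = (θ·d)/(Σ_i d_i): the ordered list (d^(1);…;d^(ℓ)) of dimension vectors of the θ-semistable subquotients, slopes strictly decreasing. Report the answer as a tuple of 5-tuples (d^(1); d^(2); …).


Interval decomposition of M: I[1,2], I[1,3]^2, I[1,5], I[3,3].
HN type (ℓ=4): μ^(1)=24; μ^(2)=13/2; μ^(3)=5/4; μ^(4)=-11

((0, 1, 0, 0, 0); (0, 2, 2, 0, 0); (0, 1, 1, 1, 1); (4, 0, 1, 0, 0))


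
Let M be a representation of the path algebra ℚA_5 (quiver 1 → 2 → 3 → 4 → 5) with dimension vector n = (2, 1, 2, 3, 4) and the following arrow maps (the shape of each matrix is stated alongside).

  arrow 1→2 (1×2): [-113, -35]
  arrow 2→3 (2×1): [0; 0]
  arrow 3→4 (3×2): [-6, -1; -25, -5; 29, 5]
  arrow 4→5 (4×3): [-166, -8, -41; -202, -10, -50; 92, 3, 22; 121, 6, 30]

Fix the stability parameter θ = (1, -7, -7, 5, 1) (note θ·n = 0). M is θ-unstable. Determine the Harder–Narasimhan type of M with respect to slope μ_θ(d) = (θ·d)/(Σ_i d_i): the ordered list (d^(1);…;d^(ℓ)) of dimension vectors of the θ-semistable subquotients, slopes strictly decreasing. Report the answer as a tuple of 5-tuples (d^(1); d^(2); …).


Via rank(M_{q-1}∘⋯∘M_p): M ≅ I[1,1], I[1,2], I[3,5]^2, I[4,5], I[5,5].
μ_θ-semistable layers: μ^(1)=3; μ^(2)=1; μ^(3)=-3; μ^(4)=-7

((0, 0, 0, 3, 3); (1, 0, 0, 0, 1); (1, 1, 0, 0, 0); (0, 0, 2, 0, 0))


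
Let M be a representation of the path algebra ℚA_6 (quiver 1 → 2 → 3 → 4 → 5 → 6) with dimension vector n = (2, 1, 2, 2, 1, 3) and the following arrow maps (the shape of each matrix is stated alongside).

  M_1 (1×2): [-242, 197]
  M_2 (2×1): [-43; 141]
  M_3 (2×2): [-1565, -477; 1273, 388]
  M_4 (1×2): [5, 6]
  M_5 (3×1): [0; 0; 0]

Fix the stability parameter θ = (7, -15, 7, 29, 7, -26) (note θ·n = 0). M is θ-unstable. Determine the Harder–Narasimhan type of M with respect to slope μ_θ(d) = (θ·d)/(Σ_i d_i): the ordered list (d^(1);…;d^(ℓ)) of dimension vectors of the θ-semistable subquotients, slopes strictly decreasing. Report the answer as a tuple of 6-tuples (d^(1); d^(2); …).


Interval decomposition of M: I[1,1], I[1,5], I[3,4], I[6,6]^3.
HN type (ℓ=5): μ^(1)=29; μ^(2)=18; μ^(3)=7; μ^(4)=-4; μ^(5)=-26

((0, 0, 0, 1, 0, 0); (0, 0, 0, 1, 1, 0); (1, 0, 2, 0, 0, 0); (1, 1, 0, 0, 0, 0); (0, 0, 0, 0, 0, 3))


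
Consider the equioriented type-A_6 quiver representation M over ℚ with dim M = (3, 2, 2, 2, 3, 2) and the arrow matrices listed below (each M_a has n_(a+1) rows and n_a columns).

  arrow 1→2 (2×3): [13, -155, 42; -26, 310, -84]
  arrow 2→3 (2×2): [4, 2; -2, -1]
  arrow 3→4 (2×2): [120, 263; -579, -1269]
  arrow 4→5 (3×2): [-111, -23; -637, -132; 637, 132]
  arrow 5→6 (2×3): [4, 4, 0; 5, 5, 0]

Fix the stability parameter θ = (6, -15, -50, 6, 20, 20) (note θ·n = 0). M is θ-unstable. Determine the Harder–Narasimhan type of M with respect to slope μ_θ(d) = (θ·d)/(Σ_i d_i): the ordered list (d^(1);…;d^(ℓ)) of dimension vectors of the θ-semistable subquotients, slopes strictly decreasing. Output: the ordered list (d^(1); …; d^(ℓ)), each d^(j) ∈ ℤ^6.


Interval decomposition of M: I[1,1]^2, I[1,2], I[2,6], I[3,5], I[5,5], I[6,6].
HN type (ℓ=5): μ^(1)=20; μ^(2)=6; μ^(3)=-9/2; μ^(4)=-65/2; μ^(5)=-50

((0, 0, 0, 0, 3, 2); (2, 0, 0, 2, 0, 0); (1, 1, 0, 0, 0, 0); (0, 1, 1, 0, 0, 0); (0, 0, 1, 0, 0, 0))


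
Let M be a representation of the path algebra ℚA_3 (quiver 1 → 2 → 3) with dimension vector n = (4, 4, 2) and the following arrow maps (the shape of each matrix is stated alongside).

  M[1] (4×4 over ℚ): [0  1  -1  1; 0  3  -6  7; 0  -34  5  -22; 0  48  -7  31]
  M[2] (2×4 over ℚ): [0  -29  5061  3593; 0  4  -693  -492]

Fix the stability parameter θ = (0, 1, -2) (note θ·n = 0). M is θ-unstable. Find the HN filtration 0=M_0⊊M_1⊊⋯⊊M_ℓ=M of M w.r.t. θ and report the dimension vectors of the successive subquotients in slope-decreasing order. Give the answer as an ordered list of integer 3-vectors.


Via rank(M_{q-1}∘⋯∘M_p): M ≅ I[1,1], I[1,2], I[1,3]^2, I[2,2].
μ_θ-semistable layers: μ^(1)=1; μ^(2)=0; μ^(3)=-1/3

((0, 2, 0); (2, 0, 0); (2, 2, 2))


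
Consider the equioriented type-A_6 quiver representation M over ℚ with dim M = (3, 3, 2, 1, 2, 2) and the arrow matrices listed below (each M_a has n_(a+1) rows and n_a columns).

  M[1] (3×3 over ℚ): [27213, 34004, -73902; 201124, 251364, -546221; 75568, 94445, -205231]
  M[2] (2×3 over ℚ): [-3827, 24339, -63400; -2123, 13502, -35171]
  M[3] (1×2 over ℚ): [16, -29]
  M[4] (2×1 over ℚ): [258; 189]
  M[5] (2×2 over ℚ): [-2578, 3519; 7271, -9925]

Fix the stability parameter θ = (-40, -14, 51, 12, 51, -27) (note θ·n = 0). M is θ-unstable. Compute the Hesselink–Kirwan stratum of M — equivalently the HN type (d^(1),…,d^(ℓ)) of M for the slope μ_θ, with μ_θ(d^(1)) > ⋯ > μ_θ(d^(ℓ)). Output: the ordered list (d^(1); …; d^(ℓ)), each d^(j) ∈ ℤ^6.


Barcode: M ≅ I[1,2], I[1,3], I[1,6], I[5,6]. HN layers by μ_θ (5 steps, strictly decreasing):
  μ^(1)=51; μ^(2)=87/4; μ^(3)=12; μ^(4)=-14; μ^(5)=-40

((0, 0, 1, 0, 0, 0); (0, 0, 1, 1, 1, 1); (0, 0, 0, 0, 1, 1); (0, 3, 0, 0, 0, 0); (3, 0, 0, 0, 0, 0))


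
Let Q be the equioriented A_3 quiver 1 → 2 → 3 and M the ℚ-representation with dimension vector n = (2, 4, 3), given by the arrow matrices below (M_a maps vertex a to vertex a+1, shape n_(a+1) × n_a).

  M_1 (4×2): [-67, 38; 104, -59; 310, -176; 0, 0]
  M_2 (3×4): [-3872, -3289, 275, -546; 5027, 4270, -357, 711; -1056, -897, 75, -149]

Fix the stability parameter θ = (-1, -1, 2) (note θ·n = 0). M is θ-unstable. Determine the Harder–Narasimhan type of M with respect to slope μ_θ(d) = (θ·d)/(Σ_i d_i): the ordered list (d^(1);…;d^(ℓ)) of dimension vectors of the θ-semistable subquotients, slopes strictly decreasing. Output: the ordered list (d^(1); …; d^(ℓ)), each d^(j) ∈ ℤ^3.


Interval decomposition of M: I[1,3]^2, I[2,2], I[2,3].
HN type (ℓ=2): μ^(1)=2; μ^(2)=-1

((0, 0, 3); (2, 4, 0))


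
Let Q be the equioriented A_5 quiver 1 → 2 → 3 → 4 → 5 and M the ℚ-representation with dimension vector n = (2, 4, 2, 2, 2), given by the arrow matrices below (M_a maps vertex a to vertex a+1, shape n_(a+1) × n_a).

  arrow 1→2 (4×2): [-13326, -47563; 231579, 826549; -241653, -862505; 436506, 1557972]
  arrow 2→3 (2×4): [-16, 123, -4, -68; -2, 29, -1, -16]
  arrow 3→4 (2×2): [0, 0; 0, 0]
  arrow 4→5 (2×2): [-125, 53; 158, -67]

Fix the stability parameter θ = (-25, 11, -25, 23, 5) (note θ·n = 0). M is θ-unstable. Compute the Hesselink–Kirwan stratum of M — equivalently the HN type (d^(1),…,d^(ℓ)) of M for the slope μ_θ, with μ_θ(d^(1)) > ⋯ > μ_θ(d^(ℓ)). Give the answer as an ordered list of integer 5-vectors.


Via rank(M_{q-1}∘⋯∘M_p): M ≅ I[1,2], I[1,3], I[2,2], I[2,3], I[4,5]^2.
μ_θ-semistable layers: μ^(1)=14; μ^(2)=11; μ^(3)=-7; μ^(4)=-25

((0, 0, 0, 2, 2); (0, 2, 0, 0, 0); (0, 2, 2, 0, 0); (2, 0, 0, 0, 0))


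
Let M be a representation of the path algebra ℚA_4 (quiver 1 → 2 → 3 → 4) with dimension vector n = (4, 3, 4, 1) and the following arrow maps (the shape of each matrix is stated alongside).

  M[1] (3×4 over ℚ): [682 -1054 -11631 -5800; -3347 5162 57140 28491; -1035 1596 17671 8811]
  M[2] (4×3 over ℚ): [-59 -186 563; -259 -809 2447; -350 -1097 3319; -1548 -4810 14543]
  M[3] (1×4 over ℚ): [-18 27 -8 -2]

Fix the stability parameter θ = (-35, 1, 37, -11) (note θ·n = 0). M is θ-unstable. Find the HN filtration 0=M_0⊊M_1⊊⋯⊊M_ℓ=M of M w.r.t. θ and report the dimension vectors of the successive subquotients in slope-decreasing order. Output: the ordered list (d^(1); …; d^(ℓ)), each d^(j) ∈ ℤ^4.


Via rank(M_{q-1}∘⋯∘M_p): M ≅ I[1,1], I[1,3]^2, I[1,4], I[3,3].
μ_θ-semistable layers: μ^(1)=37; μ^(2)=13; μ^(3)=1; μ^(4)=-35

((0, 0, 3, 0); (0, 0, 1, 1); (0, 3, 0, 0); (4, 0, 0, 0))


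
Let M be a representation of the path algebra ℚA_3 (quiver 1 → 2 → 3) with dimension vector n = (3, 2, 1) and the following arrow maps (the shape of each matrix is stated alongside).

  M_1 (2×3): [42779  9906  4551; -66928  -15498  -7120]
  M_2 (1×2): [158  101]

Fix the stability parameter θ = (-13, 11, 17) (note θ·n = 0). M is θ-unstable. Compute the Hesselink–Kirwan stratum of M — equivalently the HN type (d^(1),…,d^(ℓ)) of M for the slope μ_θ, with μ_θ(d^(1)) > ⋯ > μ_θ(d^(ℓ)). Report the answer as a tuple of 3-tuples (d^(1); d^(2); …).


Interval decomposition of M: I[1,1], I[1,2], I[1,3].
HN type (ℓ=3): μ^(1)=17; μ^(2)=11; μ^(3)=-13

((0, 0, 1); (0, 2, 0); (3, 0, 0))


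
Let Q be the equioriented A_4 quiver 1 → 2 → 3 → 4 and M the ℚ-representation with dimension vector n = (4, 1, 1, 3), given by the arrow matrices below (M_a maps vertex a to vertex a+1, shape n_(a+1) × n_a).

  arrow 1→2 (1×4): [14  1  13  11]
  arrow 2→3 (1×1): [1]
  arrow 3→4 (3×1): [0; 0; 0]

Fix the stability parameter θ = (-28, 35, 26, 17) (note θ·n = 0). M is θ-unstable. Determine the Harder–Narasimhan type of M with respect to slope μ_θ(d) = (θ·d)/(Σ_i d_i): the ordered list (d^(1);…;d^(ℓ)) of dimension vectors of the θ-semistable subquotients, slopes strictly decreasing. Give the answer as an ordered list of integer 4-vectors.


Interval decomposition of M: I[1,1]^3, I[1,3], I[4,4]^3.
HN type (ℓ=3): μ^(1)=61/2; μ^(2)=17; μ^(3)=-28

((0, 1, 1, 0); (0, 0, 0, 3); (4, 0, 0, 0))


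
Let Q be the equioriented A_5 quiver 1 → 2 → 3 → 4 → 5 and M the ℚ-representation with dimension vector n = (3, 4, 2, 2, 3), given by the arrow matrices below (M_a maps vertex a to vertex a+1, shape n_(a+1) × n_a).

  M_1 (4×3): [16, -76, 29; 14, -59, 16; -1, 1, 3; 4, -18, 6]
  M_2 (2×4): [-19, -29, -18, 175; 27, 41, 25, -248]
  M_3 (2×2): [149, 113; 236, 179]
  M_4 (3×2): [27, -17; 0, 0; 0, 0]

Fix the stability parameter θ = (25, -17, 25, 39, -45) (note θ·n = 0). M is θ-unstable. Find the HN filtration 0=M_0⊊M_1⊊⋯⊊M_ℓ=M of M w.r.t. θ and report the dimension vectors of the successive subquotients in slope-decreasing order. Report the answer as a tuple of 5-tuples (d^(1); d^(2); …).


Interval decomposition of M: I[1,2], I[1,4], I[1,5], I[2,2], I[5,5]^2.
HN type (ℓ=6): μ^(1)=39; μ^(2)=25; μ^(3)=19/3; μ^(4)=4; μ^(5)=-17; μ^(6)=-45

((0, 0, 0, 1, 0); (0, 0, 1, 0, 0); (0, 0, 1, 1, 1); (3, 3, 0, 0, 0); (0, 1, 0, 0, 0); (0, 0, 0, 0, 2))


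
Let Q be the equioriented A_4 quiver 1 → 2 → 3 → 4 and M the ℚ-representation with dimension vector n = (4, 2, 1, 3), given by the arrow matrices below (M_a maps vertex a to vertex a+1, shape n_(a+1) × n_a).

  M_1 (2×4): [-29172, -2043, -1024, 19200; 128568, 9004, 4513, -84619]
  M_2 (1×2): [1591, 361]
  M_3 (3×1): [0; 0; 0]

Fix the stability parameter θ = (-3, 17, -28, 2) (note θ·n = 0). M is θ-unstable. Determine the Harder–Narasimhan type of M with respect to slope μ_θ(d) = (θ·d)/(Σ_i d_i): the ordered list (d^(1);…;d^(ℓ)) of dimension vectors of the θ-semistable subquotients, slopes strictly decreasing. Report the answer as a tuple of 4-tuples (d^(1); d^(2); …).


Barcode: M ≅ I[1,1]^2, I[1,2], I[1,3], I[4,4]^3. HN layers by μ_θ (4 steps, strictly decreasing):
  μ^(1)=17; μ^(2)=2; μ^(3)=-3; μ^(4)=-14/3

((0, 1, 0, 0); (0, 0, 0, 3); (3, 0, 0, 0); (1, 1, 1, 0))


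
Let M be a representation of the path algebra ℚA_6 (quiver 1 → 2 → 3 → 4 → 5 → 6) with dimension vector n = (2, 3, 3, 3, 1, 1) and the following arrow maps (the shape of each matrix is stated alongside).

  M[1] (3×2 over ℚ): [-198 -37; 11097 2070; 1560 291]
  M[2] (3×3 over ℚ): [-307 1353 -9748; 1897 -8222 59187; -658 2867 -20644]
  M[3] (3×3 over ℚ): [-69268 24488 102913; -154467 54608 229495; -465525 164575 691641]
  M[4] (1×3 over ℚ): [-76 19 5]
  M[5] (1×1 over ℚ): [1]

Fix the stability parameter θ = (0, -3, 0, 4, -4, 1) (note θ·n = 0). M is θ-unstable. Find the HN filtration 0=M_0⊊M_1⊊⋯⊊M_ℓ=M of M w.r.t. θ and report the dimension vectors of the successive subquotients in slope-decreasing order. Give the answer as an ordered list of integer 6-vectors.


Interval decomposition of M: I[1,4], I[1,6], I[2,4].
HN type (ℓ=5): μ^(1)=4; μ^(2)=1; μ^(3)=0; μ^(4)=-3/2; μ^(5)=-3

((0, 0, 0, 2, 0, 0); (0, 0, 0, 0, 0, 1); (0, 0, 3, 1, 1, 0); (2, 2, 0, 0, 0, 0); (0, 1, 0, 0, 0, 0))
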